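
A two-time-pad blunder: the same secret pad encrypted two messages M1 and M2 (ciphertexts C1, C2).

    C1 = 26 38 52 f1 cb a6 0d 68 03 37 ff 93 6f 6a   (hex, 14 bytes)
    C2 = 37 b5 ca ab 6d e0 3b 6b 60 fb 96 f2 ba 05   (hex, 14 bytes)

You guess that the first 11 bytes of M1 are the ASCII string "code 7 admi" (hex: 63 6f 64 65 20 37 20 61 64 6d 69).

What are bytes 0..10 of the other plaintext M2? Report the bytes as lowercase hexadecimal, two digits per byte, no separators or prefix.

72e2fc3f8671166207a100

First, C1 ⊕ C2 = (M1 ⊕ K) ⊕ (M2 ⊕ K) = M1 ⊕ M2, so the key drops out. Then M2 = (M1 ⊕ M2) ⊕ M1 over the first 11 bytes.
byte 0: (26 ^ 37) ^ 63 = 11 ^ 63 = 72
byte 1: (38 ^ b5) ^ 6f = 8d ^ 6f = e2
byte 2: (52 ^ ca) ^ 64 = 98 ^ 64 = fc
byte 3: (f1 ^ ab) ^ 65 = 5a ^ 65 = 3f
byte 4: (cb ^ 6d) ^ 20 = a6 ^ 20 = 86
byte 5: (a6 ^ e0) ^ 37 = 46 ^ 37 = 71
byte 6: (0d ^ 3b) ^ 20 = 36 ^ 20 = 16
byte 7: (68 ^ 6b) ^ 61 = 03 ^ 61 = 62
byte 8: (03 ^ 60) ^ 64 = 63 ^ 64 = 07
byte 9: (37 ^ fb) ^ 6d = cc ^ 6d = a1
byte 10: (ff ^ 96) ^ 69 = 69 ^ 69 = 00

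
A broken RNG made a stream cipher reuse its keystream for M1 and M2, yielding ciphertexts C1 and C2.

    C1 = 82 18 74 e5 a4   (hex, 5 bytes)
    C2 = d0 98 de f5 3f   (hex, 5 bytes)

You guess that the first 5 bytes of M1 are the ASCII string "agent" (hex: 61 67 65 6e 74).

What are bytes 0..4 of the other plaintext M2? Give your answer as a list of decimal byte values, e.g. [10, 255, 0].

First, C1 ⊕ C2 = (M1 ⊕ K) ⊕ (M2 ⊕ K) = M1 ⊕ M2, so the key drops out. Then M2 = (M1 ⊕ M2) ⊕ M1 over the first 5 bytes.
byte 0: (82 ⊕ d0) ⊕ 61 = 52 ⊕ 61 = 33
byte 1: (18 ⊕ 98) ⊕ 67 = 80 ⊕ 67 = e7
byte 2: (74 ⊕ de) ⊕ 65 = aa ⊕ 65 = cf
byte 3: (e5 ⊕ f5) ⊕ 6e = 10 ⊕ 6e = 7e
byte 4: (a4 ⊕ 3f) ⊕ 74 = 9b ⊕ 74 = ef

[51, 231, 207, 126, 239]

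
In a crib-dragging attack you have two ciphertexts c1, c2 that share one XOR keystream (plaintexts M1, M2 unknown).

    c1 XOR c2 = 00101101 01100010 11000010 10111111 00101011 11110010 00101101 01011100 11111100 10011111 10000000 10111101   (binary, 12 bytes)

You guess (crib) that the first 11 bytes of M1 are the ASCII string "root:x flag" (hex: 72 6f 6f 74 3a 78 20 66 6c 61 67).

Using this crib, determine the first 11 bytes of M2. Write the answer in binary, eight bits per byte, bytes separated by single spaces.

01011111 00001101 10101101 11001011 00010001 10001010 00001101 00111010 10010000 11111110 11100111

Since c1 ⊕ c2 = M1 ⊕ M2, XORing with the guessed M1 bytes yields the corresponding M2 bytes: M2 = (c1 ⊕ c2) ⊕ M1.
byte 0:  45 xor 114 =  95
byte 1:  98 xor 111 =  13
byte 2: 194 xor 111 = 173
byte 3: 191 xor 116 = 203
byte 4:  43 xor  58 =  17
byte 5: 242 xor 120 = 138
byte 6:  45 xor  32 =  13
byte 7:  92 xor 102 =  58
byte 8: 252 xor 108 = 144
byte 9: 159 xor  97 = 254
byte 10: 128 xor 103 = 231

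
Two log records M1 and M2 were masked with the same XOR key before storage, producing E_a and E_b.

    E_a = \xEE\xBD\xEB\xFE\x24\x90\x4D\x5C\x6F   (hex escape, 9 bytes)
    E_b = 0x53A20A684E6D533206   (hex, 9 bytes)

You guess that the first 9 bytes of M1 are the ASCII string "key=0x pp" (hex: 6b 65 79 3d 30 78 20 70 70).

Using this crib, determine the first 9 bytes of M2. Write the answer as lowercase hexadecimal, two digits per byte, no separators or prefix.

d67a98ab5a853e1e19

First, E_a ⊕ E_b = (M1 ⊕ K) ⊕ (M2 ⊕ K) = M1 ⊕ M2, so the key drops out. Then M2 = (M1 ⊕ M2) ⊕ M1 over the first 9 bytes.
byte 0: (ee xor 53) xor 6b = bd xor 6b = d6
byte 1: (bd xor a2) xor 65 = 1f xor 65 = 7a
byte 2: (eb xor 0a) xor 79 = e1 xor 79 = 98
byte 3: (fe xor 68) xor 3d = 96 xor 3d = ab
byte 4: (24 xor 4e) xor 30 = 6a xor 30 = 5a
byte 5: (90 xor 6d) xor 78 = fd xor 78 = 85
byte 6: (4d xor 53) xor 20 = 1e xor 20 = 3e
byte 7: (5c xor 32) xor 70 = 6e xor 70 = 1e
byte 8: (6f xor 06) xor 70 = 69 xor 70 = 19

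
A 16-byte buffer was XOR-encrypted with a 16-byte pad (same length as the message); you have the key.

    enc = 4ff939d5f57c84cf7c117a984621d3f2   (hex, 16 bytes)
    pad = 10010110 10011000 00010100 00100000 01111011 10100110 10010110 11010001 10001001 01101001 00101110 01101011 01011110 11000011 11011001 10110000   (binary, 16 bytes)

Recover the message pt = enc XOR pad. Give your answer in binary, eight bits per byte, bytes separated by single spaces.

11011001 01100001 00101101 11110101 10001110 11011010 00010010 00011110 11110101 01111000 01010100 11110011 00011000 11100010 00001010 01000010

4f ⊕ 96 = d9
f9 ⊕ 98 = 61
39 ⊕ 14 = 2d
d5 ⊕ 20 = f5
f5 ⊕ 7b = 8e
7c ⊕ a6 = da
84 ⊕ 96 = 12
cf ⊕ d1 = 1e
7c ⊕ 89 = f5
11 ⊕ 69 = 78
7a ⊕ 2e = 54
98 ⊕ 6b = f3
46 ⊕ 5e = 18
21 ⊕ c3 = e2
d3 ⊕ d9 = 0a
f2 ⊕ b0 = 42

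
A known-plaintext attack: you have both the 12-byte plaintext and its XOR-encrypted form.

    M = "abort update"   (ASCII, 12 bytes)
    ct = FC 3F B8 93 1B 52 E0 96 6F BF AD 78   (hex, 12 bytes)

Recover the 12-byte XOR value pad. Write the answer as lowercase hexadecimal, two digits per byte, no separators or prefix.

9d5dd7e16f7295e60bded91d

Since ct = M ⊕ pad, XORing both sides with M gives pad = M ⊕ ct.
61 ^ fc = 9d
62 ^ 3f = 5d
6f ^ b8 = d7
72 ^ 93 = e1
74 ^ 1b = 6f
20 ^ 52 = 72
75 ^ e0 = 95
70 ^ 96 = e6
64 ^ 6f = 0b
61 ^ bf = de
74 ^ ad = d9
65 ^ 78 = 1d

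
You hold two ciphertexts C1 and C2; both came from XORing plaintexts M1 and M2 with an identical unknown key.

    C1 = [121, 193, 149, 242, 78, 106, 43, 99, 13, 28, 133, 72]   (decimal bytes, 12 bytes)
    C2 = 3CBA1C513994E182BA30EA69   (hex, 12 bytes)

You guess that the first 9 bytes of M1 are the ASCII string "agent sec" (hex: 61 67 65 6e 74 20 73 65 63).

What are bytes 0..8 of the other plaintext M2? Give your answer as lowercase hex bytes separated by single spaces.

First, C1 ⊕ C2 = (M1 ⊕ K) ⊕ (M2 ⊕ K) = M1 ⊕ M2, so the key drops out. Then M2 = (M1 ⊕ M2) ⊕ M1 over the first 9 bytes.
byte 0: (79 XOR 3c) XOR 61 = 45 XOR 61 = 24
byte 1: (c1 XOR ba) XOR 67 = 7b XOR 67 = 1c
byte 2: (95 XOR 1c) XOR 65 = 89 XOR 65 = ec
byte 3: (f2 XOR 51) XOR 6e = a3 XOR 6e = cd
byte 4: (4e XOR 39) XOR 74 = 77 XOR 74 = 03
byte 5: (6a XOR 94) XOR 20 = fe XOR 20 = de
byte 6: (2b XOR e1) XOR 73 = ca XOR 73 = b9
byte 7: (63 XOR 82) XOR 65 = e1 XOR 65 = 84
byte 8: (0d XOR ba) XOR 63 = b7 XOR 63 = d4

24 1c ec cd 03 de b9 84 d4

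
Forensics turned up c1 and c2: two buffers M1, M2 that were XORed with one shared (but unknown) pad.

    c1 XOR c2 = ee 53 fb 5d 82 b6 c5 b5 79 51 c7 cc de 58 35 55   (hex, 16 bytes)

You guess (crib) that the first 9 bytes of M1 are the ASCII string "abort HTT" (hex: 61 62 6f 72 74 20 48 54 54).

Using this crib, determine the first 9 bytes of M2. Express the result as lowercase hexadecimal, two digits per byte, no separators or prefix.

Since c1 ⊕ c2 = M1 ⊕ M2, XORing with the guessed M1 bytes yields the corresponding M2 bytes: M2 = (c1 ⊕ c2) ⊕ M1.
ee ^ 61 = 8f
53 ^ 62 = 31
fb ^ 6f = 94
5d ^ 72 = 2f
82 ^ 74 = f6
b6 ^ 20 = 96
c5 ^ 48 = 8d
b5 ^ 54 = e1
79 ^ 54 = 2d

8f31942ff6968de12d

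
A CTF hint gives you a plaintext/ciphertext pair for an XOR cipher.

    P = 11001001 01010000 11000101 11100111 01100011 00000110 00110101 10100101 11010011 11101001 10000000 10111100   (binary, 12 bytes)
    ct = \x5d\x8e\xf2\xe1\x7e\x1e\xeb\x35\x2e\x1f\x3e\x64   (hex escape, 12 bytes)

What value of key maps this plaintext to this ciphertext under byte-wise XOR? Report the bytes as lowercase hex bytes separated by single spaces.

94 de 37 06 1d 18 de 90 fd f6 be d8

Since ct = P ⊕ key, XORing both sides with P gives key = P ⊕ ct.
byte 0: 11001001 ⊕ 01011101 = 10010100
byte 1: 01010000 ⊕ 10001110 = 11011110
byte 2: 11000101 ⊕ 11110010 = 00110111
byte 3: 11100111 ⊕ 11100001 = 00000110
byte 4: 01100011 ⊕ 01111110 = 00011101
byte 5: 00000110 ⊕ 00011110 = 00011000
byte 6: 00110101 ⊕ 11101011 = 11011110
byte 7: 10100101 ⊕ 00110101 = 10010000
byte 8: 11010011 ⊕ 00101110 = 11111101
byte 9: 11101001 ⊕ 00011111 = 11110110
byte 10: 10000000 ⊕ 00111110 = 10111110
byte 11: 10111100 ⊕ 01100100 = 11011000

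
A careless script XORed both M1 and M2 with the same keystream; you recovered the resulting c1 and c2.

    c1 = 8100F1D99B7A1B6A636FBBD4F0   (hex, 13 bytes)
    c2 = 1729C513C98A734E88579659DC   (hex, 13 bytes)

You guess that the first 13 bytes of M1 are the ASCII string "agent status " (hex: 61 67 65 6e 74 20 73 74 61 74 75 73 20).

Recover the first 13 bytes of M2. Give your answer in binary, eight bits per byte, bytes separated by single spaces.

11110111 01001110 01010001 10100100 00100110 11010000 00011011 01010000 10001010 01001100 01011000 11111110 00001100

First, c1 ⊕ c2 = (M1 ⊕ K) ⊕ (M2 ⊕ K) = M1 ⊕ M2, so the key drops out. Then M2 = (M1 ⊕ M2) ⊕ M1 over the first 13 bytes.
byte 0: (81 ^ 17) ^ 61 = 96 ^ 61 = f7
byte 1: (00 ^ 29) ^ 67 = 29 ^ 67 = 4e
byte 2: (f1 ^ c5) ^ 65 = 34 ^ 65 = 51
byte 3: (d9 ^ 13) ^ 6e = ca ^ 6e = a4
byte 4: (9b ^ c9) ^ 74 = 52 ^ 74 = 26
byte 5: (7a ^ 8a) ^ 20 = f0 ^ 20 = d0
byte 6: (1b ^ 73) ^ 73 = 68 ^ 73 = 1b
byte 7: (6a ^ 4e) ^ 74 = 24 ^ 74 = 50
byte 8: (63 ^ 88) ^ 61 = eb ^ 61 = 8a
byte 9: (6f ^ 57) ^ 74 = 38 ^ 74 = 4c
byte 10: (bb ^ 96) ^ 75 = 2d ^ 75 = 58
byte 11: (d4 ^ 59) ^ 73 = 8d ^ 73 = fe
byte 12: (f0 ^ dc) ^ 20 = 2c ^ 20 = 0c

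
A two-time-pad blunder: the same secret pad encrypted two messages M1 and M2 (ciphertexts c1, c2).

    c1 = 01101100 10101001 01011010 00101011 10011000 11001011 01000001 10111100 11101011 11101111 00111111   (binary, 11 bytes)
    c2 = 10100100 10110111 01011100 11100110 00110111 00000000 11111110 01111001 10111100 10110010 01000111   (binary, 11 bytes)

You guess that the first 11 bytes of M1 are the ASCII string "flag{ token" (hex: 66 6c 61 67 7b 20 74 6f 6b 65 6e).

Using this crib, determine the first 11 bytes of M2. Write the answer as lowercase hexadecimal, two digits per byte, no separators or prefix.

First, c1 ⊕ c2 = (M1 ⊕ K) ⊕ (M2 ⊕ K) = M1 ⊕ M2, so the key drops out. Then M2 = (M1 ⊕ M2) ⊕ M1 over the first 11 bytes.
byte 0: (6c XOR a4) XOR 66 = c8 XOR 66 = ae
byte 1: (a9 XOR b7) XOR 6c = 1e XOR 6c = 72
byte 2: (5a XOR 5c) XOR 61 = 06 XOR 61 = 67
byte 3: (2b XOR e6) XOR 67 = cd XOR 67 = aa
byte 4: (98 XOR 37) XOR 7b = af XOR 7b = d4
byte 5: (cb XOR 00) XOR 20 = cb XOR 20 = eb
byte 6: (41 XOR fe) XOR 74 = bf XOR 74 = cb
byte 7: (bc XOR 79) XOR 6f = c5 XOR 6f = aa
byte 8: (eb XOR bc) XOR 6b = 57 XOR 6b = 3c
byte 9: (ef XOR b2) XOR 65 = 5d XOR 65 = 38
byte 10: (3f XOR 47) XOR 6e = 78 XOR 6e = 16

ae7267aad4ebcbaa3c3816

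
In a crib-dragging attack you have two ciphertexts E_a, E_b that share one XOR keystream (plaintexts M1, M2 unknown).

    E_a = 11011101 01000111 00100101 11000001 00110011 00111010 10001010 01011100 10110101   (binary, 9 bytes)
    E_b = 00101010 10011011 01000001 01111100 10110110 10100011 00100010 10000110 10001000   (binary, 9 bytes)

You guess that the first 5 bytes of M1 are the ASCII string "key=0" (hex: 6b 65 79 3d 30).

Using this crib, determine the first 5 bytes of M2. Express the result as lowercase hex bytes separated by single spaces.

First, E_a ⊕ E_b = (M1 ⊕ K) ⊕ (M2 ⊕ K) = M1 ⊕ M2, so the key drops out. Then M2 = (M1 ⊕ M2) ⊕ M1 over the first 5 bytes.
byte 0: (dd ⊕ 2a) ⊕ 6b = f7 ⊕ 6b = 9c
byte 1: (47 ⊕ 9b) ⊕ 65 = dc ⊕ 65 = b9
byte 2: (25 ⊕ 41) ⊕ 79 = 64 ⊕ 79 = 1d
byte 3: (c1 ⊕ 7c) ⊕ 3d = bd ⊕ 3d = 80
byte 4: (33 ⊕ b6) ⊕ 30 = 85 ⊕ 30 = b5

9c b9 1d 80 b5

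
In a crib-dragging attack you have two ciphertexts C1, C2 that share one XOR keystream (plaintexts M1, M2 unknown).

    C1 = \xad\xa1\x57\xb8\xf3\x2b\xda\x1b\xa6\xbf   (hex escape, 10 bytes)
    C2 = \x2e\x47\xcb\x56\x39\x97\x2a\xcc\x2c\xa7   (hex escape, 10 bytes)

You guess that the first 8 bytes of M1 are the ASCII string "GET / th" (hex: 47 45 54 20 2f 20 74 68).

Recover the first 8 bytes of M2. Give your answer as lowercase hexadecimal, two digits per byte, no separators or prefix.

c4a3c8cee59c84bf

First, C1 ⊕ C2 = (M1 ⊕ K) ⊕ (M2 ⊕ K) = M1 ⊕ M2, so the key drops out. Then M2 = (M1 ⊕ M2) ⊕ M1 over the first 8 bytes.
byte 0: (ad ⊕ 2e) ⊕ 47 = 83 ⊕ 47 = c4
byte 1: (a1 ⊕ 47) ⊕ 45 = e6 ⊕ 45 = a3
byte 2: (57 ⊕ cb) ⊕ 54 = 9c ⊕ 54 = c8
byte 3: (b8 ⊕ 56) ⊕ 20 = ee ⊕ 20 = ce
byte 4: (f3 ⊕ 39) ⊕ 2f = ca ⊕ 2f = e5
byte 5: (2b ⊕ 97) ⊕ 20 = bc ⊕ 20 = 9c
byte 6: (da ⊕ 2a) ⊕ 74 = f0 ⊕ 74 = 84
byte 7: (1b ⊕ cc) ⊕ 68 = d7 ⊕ 68 = bf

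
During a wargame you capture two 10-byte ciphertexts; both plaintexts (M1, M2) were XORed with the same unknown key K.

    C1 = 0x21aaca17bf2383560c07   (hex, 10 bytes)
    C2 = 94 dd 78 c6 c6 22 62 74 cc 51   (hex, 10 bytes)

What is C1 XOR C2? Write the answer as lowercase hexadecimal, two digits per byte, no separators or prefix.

b577b2d17901e122c056

C1 ⊕ C2 = (M1 ⊕ K) ⊕ (M2 ⊕ K) = M1 ⊕ M2 — the shared key cancels under XOR.
byte 0: 21 xor 94 = b5
byte 1: aa xor dd = 77
byte 2: ca xor 78 = b2
byte 3: 17 xor c6 = d1
byte 4: bf xor c6 = 79
byte 5: 23 xor 22 = 01
byte 6: 83 xor 62 = e1
byte 7: 56 xor 74 = 22
byte 8: 0c xor cc = c0
byte 9: 07 xor 51 = 56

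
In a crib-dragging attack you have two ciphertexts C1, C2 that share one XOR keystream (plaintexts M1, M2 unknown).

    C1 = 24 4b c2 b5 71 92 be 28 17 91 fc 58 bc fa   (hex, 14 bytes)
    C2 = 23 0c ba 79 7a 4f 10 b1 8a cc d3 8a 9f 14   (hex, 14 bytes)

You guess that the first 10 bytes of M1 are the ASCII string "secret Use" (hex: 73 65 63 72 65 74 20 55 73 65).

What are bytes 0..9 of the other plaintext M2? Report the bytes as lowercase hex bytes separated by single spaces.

74 22 1b be 6e a9 8e cc ee 38

First, C1 ⊕ C2 = (M1 ⊕ K) ⊕ (M2 ⊕ K) = M1 ⊕ M2, so the key drops out. Then M2 = (M1 ⊕ M2) ⊕ M1 over the first 10 bytes.
byte 0: (24 xor 23) xor 73 = 07 xor 73 = 74
byte 1: (4b xor 0c) xor 65 = 47 xor 65 = 22
byte 2: (c2 xor ba) xor 63 = 78 xor 63 = 1b
byte 3: (b5 xor 79) xor 72 = cc xor 72 = be
byte 4: (71 xor 7a) xor 65 = 0b xor 65 = 6e
byte 5: (92 xor 4f) xor 74 = dd xor 74 = a9
byte 6: (be xor 10) xor 20 = ae xor 20 = 8e
byte 7: (28 xor b1) xor 55 = 99 xor 55 = cc
byte 8: (17 xor 8a) xor 73 = 9d xor 73 = ee
byte 9: (91 xor cc) xor 65 = 5d xor 65 = 38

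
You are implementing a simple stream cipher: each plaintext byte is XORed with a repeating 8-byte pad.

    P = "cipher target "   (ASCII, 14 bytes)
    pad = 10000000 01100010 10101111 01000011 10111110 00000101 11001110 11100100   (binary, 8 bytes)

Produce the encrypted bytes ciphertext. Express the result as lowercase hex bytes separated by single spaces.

The 8-byte key repeats, so the effective keystream is 80 62 af 43 be 05 ce e4 80 62 af 43 be 05.
byte 0: 63 ^ 80 = e3
byte 1: 69 ^ 62 = 0b
byte 2: 70 ^ af = df
byte 3: 68 ^ 43 = 2b
byte 4: 65 ^ be = db
byte 5: 72 ^ 05 = 77
byte 6: 20 ^ ce = ee
byte 7: 74 ^ e4 = 90
byte 8: 61 ^ 80 = e1
byte 9: 72 ^ 62 = 10
byte 10: 67 ^ af = c8
byte 11: 65 ^ 43 = 26
byte 12: 74 ^ be = ca
byte 13: 20 ^ 05 = 25

e3 0b df 2b db 77 ee 90 e1 10 c8 26 ca 25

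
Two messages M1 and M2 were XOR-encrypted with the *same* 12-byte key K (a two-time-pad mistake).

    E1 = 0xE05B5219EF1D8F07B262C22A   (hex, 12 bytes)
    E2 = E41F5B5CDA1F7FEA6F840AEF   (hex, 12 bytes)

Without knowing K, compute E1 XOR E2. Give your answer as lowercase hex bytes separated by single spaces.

E1 ⊕ E2 = (M1 ⊕ K) ⊕ (M2 ⊕ K) = M1 ⊕ M2 — the shared key cancels under XOR.
e0 ⊕ e4 = 04
5b ⊕ 1f = 44
52 ⊕ 5b = 09
19 ⊕ 5c = 45
ef ⊕ da = 35
1d ⊕ 1f = 02
8f ⊕ 7f = f0
07 ⊕ ea = ed
b2 ⊕ 6f = dd
62 ⊕ 84 = e6
c2 ⊕ 0a = c8
2a ⊕ ef = c5

04 44 09 45 35 02 f0 ed dd e6 c8 c5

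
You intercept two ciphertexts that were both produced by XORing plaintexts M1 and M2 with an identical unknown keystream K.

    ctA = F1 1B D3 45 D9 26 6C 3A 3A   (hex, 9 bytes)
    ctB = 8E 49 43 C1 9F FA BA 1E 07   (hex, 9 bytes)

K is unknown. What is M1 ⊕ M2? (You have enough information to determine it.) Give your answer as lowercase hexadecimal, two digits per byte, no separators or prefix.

ctA ⊕ ctB = (M1 ⊕ K) ⊕ (M2 ⊕ K) = M1 ⊕ M2 — the shared key cancels under XOR.
f1 ^ 8e = 7f
1b ^ 49 = 52
d3 ^ 43 = 90
45 ^ c1 = 84
d9 ^ 9f = 46
26 ^ fa = dc
6c ^ ba = d6
3a ^ 1e = 24
3a ^ 07 = 3d

7f52908446dcd6243d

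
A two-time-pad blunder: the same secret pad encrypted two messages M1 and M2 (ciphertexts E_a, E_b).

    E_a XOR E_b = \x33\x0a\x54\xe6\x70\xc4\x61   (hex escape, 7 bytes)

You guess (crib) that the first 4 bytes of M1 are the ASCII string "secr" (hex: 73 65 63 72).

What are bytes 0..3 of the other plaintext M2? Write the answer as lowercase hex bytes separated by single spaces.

Since E_a ⊕ E_b = M1 ⊕ M2, XORing with the guessed M1 bytes yields the corresponding M2 bytes: M2 = (E_a ⊕ E_b) ⊕ M1.
byte 0: 33 xor 73 = 40
byte 1: 0a xor 65 = 6f
byte 2: 54 xor 63 = 37
byte 3: e6 xor 72 = 94

40 6f 37 94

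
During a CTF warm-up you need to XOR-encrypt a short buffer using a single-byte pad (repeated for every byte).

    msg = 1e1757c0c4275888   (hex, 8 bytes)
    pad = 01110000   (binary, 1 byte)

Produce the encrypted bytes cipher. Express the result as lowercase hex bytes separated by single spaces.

6e 67 27 b0 b4 57 28 f8

The 1-byte key repeats, so the effective keystream is 70 70 70 70 70 70 70 70.
byte 0: 1e ^ 70 = 6e
byte 1: 17 ^ 70 = 67
byte 2: 57 ^ 70 = 27
byte 3: c0 ^ 70 = b0
byte 4: c4 ^ 70 = b4
byte 5: 27 ^ 70 = 57
byte 6: 58 ^ 70 = 28
byte 7: 88 ^ 70 = f8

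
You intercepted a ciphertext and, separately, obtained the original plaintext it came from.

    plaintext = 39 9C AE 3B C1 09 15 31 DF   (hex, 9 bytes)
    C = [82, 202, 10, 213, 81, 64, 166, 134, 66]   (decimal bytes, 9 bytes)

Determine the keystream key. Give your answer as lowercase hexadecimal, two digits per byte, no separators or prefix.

6b56a4ee9049b3b79d

Since C = plaintext ⊕ key, XORing both sides with plaintext gives key = plaintext ⊕ C.
byte 0: 39 xor 52 = 6b
byte 1: 9c xor ca = 56
byte 2: ae xor 0a = a4
byte 3: 3b xor d5 = ee
byte 4: c1 xor 51 = 90
byte 5: 09 xor 40 = 49
byte 6: 15 xor a6 = b3
byte 7: 31 xor 86 = b7
byte 8: df xor 42 = 9d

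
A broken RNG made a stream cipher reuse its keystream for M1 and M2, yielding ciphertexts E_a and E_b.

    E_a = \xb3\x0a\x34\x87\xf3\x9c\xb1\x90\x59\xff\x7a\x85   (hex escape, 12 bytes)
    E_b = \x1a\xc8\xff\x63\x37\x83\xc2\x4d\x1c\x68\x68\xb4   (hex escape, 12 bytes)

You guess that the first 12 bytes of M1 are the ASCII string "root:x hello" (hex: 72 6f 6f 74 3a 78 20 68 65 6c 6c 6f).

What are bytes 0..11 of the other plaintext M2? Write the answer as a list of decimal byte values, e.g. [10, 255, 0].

[219, 173, 164, 144, 254, 103, 83, 181, 32, 251, 126, 94]

First, E_a ⊕ E_b = (M1 ⊕ K) ⊕ (M2 ⊕ K) = M1 ⊕ M2, so the key drops out. Then M2 = (M1 ⊕ M2) ⊕ M1 over the first 12 bytes.
byte 0: (b3 ^ 1a) ^ 72 = a9 ^ 72 = db
byte 1: (0a ^ c8) ^ 6f = c2 ^ 6f = ad
byte 2: (34 ^ ff) ^ 6f = cb ^ 6f = a4
byte 3: (87 ^ 63) ^ 74 = e4 ^ 74 = 90
byte 4: (f3 ^ 37) ^ 3a = c4 ^ 3a = fe
byte 5: (9c ^ 83) ^ 78 = 1f ^ 78 = 67
byte 6: (b1 ^ c2) ^ 20 = 73 ^ 20 = 53
byte 7: (90 ^ 4d) ^ 68 = dd ^ 68 = b5
byte 8: (59 ^ 1c) ^ 65 = 45 ^ 65 = 20
byte 9: (ff ^ 68) ^ 6c = 97 ^ 6c = fb
byte 10: (7a ^ 68) ^ 6c = 12 ^ 6c = 7e
byte 11: (85 ^ b4) ^ 6f = 31 ^ 6f = 5e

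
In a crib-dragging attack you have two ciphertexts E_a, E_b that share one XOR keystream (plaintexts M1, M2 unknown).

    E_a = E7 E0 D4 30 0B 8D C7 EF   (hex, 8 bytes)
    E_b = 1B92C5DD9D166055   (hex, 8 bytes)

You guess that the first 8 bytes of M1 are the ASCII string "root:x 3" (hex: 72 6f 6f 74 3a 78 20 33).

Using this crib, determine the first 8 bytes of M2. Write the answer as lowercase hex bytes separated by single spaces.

First, E_a ⊕ E_b = (M1 ⊕ K) ⊕ (M2 ⊕ K) = M1 ⊕ M2, so the key drops out. Then M2 = (M1 ⊕ M2) ⊕ M1 over the first 8 bytes.
byte 0: (e7 XOR 1b) XOR 72 = fc XOR 72 = 8e
byte 1: (e0 XOR 92) XOR 6f = 72 XOR 6f = 1d
byte 2: (d4 XOR c5) XOR 6f = 11 XOR 6f = 7e
byte 3: (30 XOR dd) XOR 74 = ed XOR 74 = 99
byte 4: (0b XOR 9d) XOR 3a = 96 XOR 3a = ac
byte 5: (8d XOR 16) XOR 78 = 9b XOR 78 = e3
byte 6: (c7 XOR 60) XOR 20 = a7 XOR 20 = 87
byte 7: (ef XOR 55) XOR 33 = ba XOR 33 = 89

8e 1d 7e 99 ac e3 87 89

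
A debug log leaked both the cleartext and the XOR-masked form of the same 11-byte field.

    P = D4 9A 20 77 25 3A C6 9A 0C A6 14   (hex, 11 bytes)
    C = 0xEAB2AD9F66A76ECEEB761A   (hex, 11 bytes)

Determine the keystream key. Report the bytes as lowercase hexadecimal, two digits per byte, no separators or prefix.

3e288de8439da854e7d00e

Since C = P ⊕ key, XORing both sides with P gives key = P ⊕ C.
byte 0: d4 xor ea = 3e
byte 1: 9a xor b2 = 28
byte 2: 20 xor ad = 8d
byte 3: 77 xor 9f = e8
byte 4: 25 xor 66 = 43
byte 5: 3a xor a7 = 9d
byte 6: c6 xor 6e = a8
byte 7: 9a xor ce = 54
byte 8: 0c xor eb = e7
byte 9: a6 xor 76 = d0
byte 10: 14 xor 1a = 0e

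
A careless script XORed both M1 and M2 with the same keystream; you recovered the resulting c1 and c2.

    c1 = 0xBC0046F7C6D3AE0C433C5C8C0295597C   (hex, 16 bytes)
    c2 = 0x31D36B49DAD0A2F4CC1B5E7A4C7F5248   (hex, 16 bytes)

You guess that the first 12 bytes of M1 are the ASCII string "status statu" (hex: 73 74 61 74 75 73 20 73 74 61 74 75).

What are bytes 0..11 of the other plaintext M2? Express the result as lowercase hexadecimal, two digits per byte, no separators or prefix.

First, c1 ⊕ c2 = (M1 ⊕ K) ⊕ (M2 ⊕ K) = M1 ⊕ M2, so the key drops out. Then M2 = (M1 ⊕ M2) ⊕ M1 over the first 12 bytes.
byte 0: (bc ⊕ 31) ⊕ 73 = 8d ⊕ 73 = fe
byte 1: (00 ⊕ d3) ⊕ 74 = d3 ⊕ 74 = a7
byte 2: (46 ⊕ 6b) ⊕ 61 = 2d ⊕ 61 = 4c
byte 3: (f7 ⊕ 49) ⊕ 74 = be ⊕ 74 = ca
byte 4: (c6 ⊕ da) ⊕ 75 = 1c ⊕ 75 = 69
byte 5: (d3 ⊕ d0) ⊕ 73 = 03 ⊕ 73 = 70
byte 6: (ae ⊕ a2) ⊕ 20 = 0c ⊕ 20 = 2c
byte 7: (0c ⊕ f4) ⊕ 73 = f8 ⊕ 73 = 8b
byte 8: (43 ⊕ cc) ⊕ 74 = 8f ⊕ 74 = fb
byte 9: (3c ⊕ 1b) ⊕ 61 = 27 ⊕ 61 = 46
byte 10: (5c ⊕ 5e) ⊕ 74 = 02 ⊕ 74 = 76
byte 11: (8c ⊕ 7a) ⊕ 75 = f6 ⊕ 75 = 83

fea74cca69702c8bfb467683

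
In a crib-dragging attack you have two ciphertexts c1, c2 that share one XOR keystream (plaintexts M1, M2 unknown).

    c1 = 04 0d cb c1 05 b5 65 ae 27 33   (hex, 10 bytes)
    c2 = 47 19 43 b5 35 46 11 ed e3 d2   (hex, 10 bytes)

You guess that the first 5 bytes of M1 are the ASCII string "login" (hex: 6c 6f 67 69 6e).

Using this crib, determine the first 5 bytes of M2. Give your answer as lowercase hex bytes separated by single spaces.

First, c1 ⊕ c2 = (M1 ⊕ K) ⊕ (M2 ⊕ K) = M1 ⊕ M2, so the key drops out. Then M2 = (M1 ⊕ M2) ⊕ M1 over the first 5 bytes.
byte 0: (04 ⊕ 47) ⊕ 6c = 43 ⊕ 6c = 2f
byte 1: (0d ⊕ 19) ⊕ 6f = 14 ⊕ 6f = 7b
byte 2: (cb ⊕ 43) ⊕ 67 = 88 ⊕ 67 = ef
byte 3: (c1 ⊕ b5) ⊕ 69 = 74 ⊕ 69 = 1d
byte 4: (05 ⊕ 35) ⊕ 6e = 30 ⊕ 6e = 5e

2f 7b ef 1d 5e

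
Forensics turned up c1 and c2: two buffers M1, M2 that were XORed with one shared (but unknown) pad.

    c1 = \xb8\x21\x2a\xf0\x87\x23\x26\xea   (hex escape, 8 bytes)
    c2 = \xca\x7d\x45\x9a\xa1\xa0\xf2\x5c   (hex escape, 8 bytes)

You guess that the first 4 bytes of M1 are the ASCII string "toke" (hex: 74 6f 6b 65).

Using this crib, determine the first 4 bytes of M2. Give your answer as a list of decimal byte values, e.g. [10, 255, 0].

First, c1 ⊕ c2 = (M1 ⊕ K) ⊕ (M2 ⊕ K) = M1 ⊕ M2, so the key drops out. Then M2 = (M1 ⊕ M2) ⊕ M1 over the first 4 bytes.
byte 0: (b8 xor ca) xor 74 = 72 xor 74 = 06
byte 1: (21 xor 7d) xor 6f = 5c xor 6f = 33
byte 2: (2a xor 45) xor 6b = 6f xor 6b = 04
byte 3: (f0 xor 9a) xor 65 = 6a xor 65 = 0f

[6, 51, 4, 15]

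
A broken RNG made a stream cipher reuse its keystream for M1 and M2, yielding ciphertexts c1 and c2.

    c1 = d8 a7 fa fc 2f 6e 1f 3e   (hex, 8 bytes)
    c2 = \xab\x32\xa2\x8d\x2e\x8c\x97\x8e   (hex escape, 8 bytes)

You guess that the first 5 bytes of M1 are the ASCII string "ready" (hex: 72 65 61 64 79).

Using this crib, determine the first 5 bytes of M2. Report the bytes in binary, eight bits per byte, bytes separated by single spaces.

00000001 11110000 00111001 00010101 01111000

First, c1 ⊕ c2 = (M1 ⊕ K) ⊕ (M2 ⊕ K) = M1 ⊕ M2, so the key drops out. Then M2 = (M1 ⊕ M2) ⊕ M1 over the first 5 bytes.
byte 0: (d8 ^ ab) ^ 72 = 73 ^ 72 = 01
byte 1: (a7 ^ 32) ^ 65 = 95 ^ 65 = f0
byte 2: (fa ^ a2) ^ 61 = 58 ^ 61 = 39
byte 3: (fc ^ 8d) ^ 64 = 71 ^ 64 = 15
byte 4: (2f ^ 2e) ^ 79 = 01 ^ 79 = 78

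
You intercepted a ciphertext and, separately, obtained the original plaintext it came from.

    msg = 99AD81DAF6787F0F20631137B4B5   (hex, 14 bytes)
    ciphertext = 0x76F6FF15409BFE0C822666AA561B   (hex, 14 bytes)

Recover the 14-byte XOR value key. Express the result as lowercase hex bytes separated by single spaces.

ef 5b 7e cf b6 e3 81 03 a2 45 77 9d e2 ae

Since ciphertext = msg ⊕ key, XORing both sides with msg gives key = msg ⊕ ciphertext.
byte 0: 153 xor 118 = 239
byte 1: 173 xor 246 =  91
byte 2: 129 xor 255 = 126
byte 3: 218 xor  21 = 207
byte 4: 246 xor  64 = 182
byte 5: 120 xor 155 = 227
byte 6: 127 xor 254 = 129
byte 7:  15 xor  12 =   3
byte 8:  32 xor 130 = 162
byte 9:  99 xor  38 =  69
byte 10:  17 xor 102 = 119
byte 11:  55 xor 170 = 157
byte 12: 180 xor  86 = 226
byte 13: 181 xor  27 = 174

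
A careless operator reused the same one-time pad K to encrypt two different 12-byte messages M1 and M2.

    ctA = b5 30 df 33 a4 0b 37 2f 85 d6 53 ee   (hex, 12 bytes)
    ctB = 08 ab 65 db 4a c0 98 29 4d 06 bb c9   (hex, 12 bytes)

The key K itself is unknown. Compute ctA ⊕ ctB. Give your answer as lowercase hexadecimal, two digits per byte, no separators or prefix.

ctA ⊕ ctB = (M1 ⊕ K) ⊕ (M2 ⊕ K) = M1 ⊕ M2 — the shared key cancels under XOR.
181 XOR   8 = 189
 48 XOR 171 = 155
223 XOR 101 = 186
 51 XOR 219 = 232
164 XOR  74 = 238
 11 XOR 192 = 203
 55 XOR 152 = 175
 47 XOR  41 =   6
133 XOR  77 = 200
214 XOR   6 = 208
 83 XOR 187 = 232
238 XOR 201 =  39

bd9bbae8eecbaf06c8d0e827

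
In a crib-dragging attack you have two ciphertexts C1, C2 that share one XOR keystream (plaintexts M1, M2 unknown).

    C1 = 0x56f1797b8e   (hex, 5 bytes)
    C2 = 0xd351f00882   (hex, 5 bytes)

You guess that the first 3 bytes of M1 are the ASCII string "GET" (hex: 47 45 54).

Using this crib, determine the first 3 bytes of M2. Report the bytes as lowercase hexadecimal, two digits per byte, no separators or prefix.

First, C1 ⊕ C2 = (M1 ⊕ K) ⊕ (M2 ⊕ K) = M1 ⊕ M2, so the key drops out. Then M2 = (M1 ⊕ M2) ⊕ M1 over the first 3 bytes.
byte 0: (56 XOR d3) XOR 47 = 85 XOR 47 = c2
byte 1: (f1 XOR 51) XOR 45 = a0 XOR 45 = e5
byte 2: (79 XOR f0) XOR 54 = 89 XOR 54 = dd

c2e5dd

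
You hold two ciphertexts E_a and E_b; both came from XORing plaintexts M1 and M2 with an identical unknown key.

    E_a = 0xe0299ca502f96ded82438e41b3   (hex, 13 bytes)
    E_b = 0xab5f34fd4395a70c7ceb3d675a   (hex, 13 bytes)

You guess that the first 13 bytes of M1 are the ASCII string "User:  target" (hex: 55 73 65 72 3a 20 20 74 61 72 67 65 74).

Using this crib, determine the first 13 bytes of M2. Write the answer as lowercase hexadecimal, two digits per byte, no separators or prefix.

1e05cd2a7b4cea959fdad4439d

First, E_a ⊕ E_b = (M1 ⊕ K) ⊕ (M2 ⊕ K) = M1 ⊕ M2, so the key drops out. Then M2 = (M1 ⊕ M2) ⊕ M1 over the first 13 bytes.
byte 0: (e0 xor ab) xor 55 = 4b xor 55 = 1e
byte 1: (29 xor 5f) xor 73 = 76 xor 73 = 05
byte 2: (9c xor 34) xor 65 = a8 xor 65 = cd
byte 3: (a5 xor fd) xor 72 = 58 xor 72 = 2a
byte 4: (02 xor 43) xor 3a = 41 xor 3a = 7b
byte 5: (f9 xor 95) xor 20 = 6c xor 20 = 4c
byte 6: (6d xor a7) xor 20 = ca xor 20 = ea
byte 7: (ed xor 0c) xor 74 = e1 xor 74 = 95
byte 8: (82 xor 7c) xor 61 = fe xor 61 = 9f
byte 9: (43 xor eb) xor 72 = a8 xor 72 = da
byte 10: (8e xor 3d) xor 67 = b3 xor 67 = d4
byte 11: (41 xor 67) xor 65 = 26 xor 65 = 43
byte 12: (b3 xor 5a) xor 74 = e9 xor 74 = 9d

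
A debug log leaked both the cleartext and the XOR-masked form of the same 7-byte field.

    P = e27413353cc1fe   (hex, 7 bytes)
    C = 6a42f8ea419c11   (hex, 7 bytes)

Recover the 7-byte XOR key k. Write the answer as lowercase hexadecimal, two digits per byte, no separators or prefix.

8836ebdf7d5def

Since C = P ⊕ k, XORing both sides with P gives k = P ⊕ C.
byte 0: e2 ^ 6a = 88
byte 1: 74 ^ 42 = 36
byte 2: 13 ^ f8 = eb
byte 3: 35 ^ ea = df
byte 4: 3c ^ 41 = 7d
byte 5: c1 ^ 9c = 5d
byte 6: fe ^ 11 = ef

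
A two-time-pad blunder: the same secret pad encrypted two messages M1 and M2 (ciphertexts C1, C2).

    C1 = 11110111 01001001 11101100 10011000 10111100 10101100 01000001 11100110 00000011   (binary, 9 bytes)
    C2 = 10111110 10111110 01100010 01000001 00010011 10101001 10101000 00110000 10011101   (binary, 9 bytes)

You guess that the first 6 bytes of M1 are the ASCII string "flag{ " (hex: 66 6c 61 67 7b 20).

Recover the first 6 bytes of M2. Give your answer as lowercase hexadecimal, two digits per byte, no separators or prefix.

2f9befbed425

First, C1 ⊕ C2 = (M1 ⊕ K) ⊕ (M2 ⊕ K) = M1 ⊕ M2, so the key drops out. Then M2 = (M1 ⊕ M2) ⊕ M1 over the first 6 bytes.
byte 0: (f7 ⊕ be) ⊕ 66 = 49 ⊕ 66 = 2f
byte 1: (49 ⊕ be) ⊕ 6c = f7 ⊕ 6c = 9b
byte 2: (ec ⊕ 62) ⊕ 61 = 8e ⊕ 61 = ef
byte 3: (98 ⊕ 41) ⊕ 67 = d9 ⊕ 67 = be
byte 4: (bc ⊕ 13) ⊕ 7b = af ⊕ 7b = d4
byte 5: (ac ⊕ a9) ⊕ 20 = 05 ⊕ 20 = 25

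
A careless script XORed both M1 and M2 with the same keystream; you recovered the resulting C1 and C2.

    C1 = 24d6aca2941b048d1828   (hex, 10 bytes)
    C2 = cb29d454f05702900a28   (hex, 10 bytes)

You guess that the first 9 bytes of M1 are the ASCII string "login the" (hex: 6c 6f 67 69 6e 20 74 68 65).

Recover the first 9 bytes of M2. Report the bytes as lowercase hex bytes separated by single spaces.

First, C1 ⊕ C2 = (M1 ⊕ K) ⊕ (M2 ⊕ K) = M1 ⊕ M2, so the key drops out. Then M2 = (M1 ⊕ M2) ⊕ M1 over the first 9 bytes.
byte 0: (24 XOR cb) XOR 6c = ef XOR 6c = 83
byte 1: (d6 XOR 29) XOR 6f = ff XOR 6f = 90
byte 2: (ac XOR d4) XOR 67 = 78 XOR 67 = 1f
byte 3: (a2 XOR 54) XOR 69 = f6 XOR 69 = 9f
byte 4: (94 XOR f0) XOR 6e = 64 XOR 6e = 0a
byte 5: (1b XOR 57) XOR 20 = 4c XOR 20 = 6c
byte 6: (04 XOR 02) XOR 74 = 06 XOR 74 = 72
byte 7: (8d XOR 90) XOR 68 = 1d XOR 68 = 75
byte 8: (18 XOR 0a) XOR 65 = 12 XOR 65 = 77

83 90 1f 9f 0a 6c 72 75 77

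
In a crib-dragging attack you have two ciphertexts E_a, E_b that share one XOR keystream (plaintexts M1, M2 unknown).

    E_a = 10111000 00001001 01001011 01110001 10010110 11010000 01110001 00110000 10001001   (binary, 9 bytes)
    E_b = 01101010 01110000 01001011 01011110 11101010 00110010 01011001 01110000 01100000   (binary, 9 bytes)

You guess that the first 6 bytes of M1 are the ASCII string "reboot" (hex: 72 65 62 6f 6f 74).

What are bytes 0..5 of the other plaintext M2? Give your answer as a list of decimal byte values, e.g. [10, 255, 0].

First, E_a ⊕ E_b = (M1 ⊕ K) ⊕ (M2 ⊕ K) = M1 ⊕ M2, so the key drops out. Then M2 = (M1 ⊕ M2) ⊕ M1 over the first 6 bytes.
byte 0: (b8 ^ 6a) ^ 72 = d2 ^ 72 = a0
byte 1: (09 ^ 70) ^ 65 = 79 ^ 65 = 1c
byte 2: (4b ^ 4b) ^ 62 = 00 ^ 62 = 62
byte 3: (71 ^ 5e) ^ 6f = 2f ^ 6f = 40
byte 4: (96 ^ ea) ^ 6f = 7c ^ 6f = 13
byte 5: (d0 ^ 32) ^ 74 = e2 ^ 74 = 96

[160, 28, 98, 64, 19, 150]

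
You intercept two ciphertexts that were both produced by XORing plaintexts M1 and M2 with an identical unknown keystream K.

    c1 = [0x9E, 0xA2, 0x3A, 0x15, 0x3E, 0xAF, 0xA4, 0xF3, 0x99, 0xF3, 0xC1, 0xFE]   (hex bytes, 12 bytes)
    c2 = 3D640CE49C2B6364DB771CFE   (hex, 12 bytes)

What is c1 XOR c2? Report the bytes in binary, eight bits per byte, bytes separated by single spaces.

10100011 11000110 00110110 11110001 10100010 10000100 11000111 10010111 01000010 10000100 11011101 00000000

c1 ⊕ c2 = (M1 ⊕ K) ⊕ (M2 ⊕ K) = M1 ⊕ M2 — the shared key cancels under XOR.
9e XOR 3d = a3
a2 XOR 64 = c6
3a XOR 0c = 36
15 XOR e4 = f1
3e XOR 9c = a2
af XOR 2b = 84
a4 XOR 63 = c7
f3 XOR 64 = 97
99 XOR db = 42
f3 XOR 77 = 84
c1 XOR 1c = dd
fe XOR fe = 00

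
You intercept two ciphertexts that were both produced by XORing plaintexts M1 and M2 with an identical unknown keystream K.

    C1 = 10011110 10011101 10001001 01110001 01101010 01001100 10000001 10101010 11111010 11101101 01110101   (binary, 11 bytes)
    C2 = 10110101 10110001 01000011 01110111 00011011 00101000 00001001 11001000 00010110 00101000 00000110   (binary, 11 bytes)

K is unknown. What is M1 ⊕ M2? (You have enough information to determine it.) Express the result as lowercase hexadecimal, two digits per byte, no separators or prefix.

2b2cca0671648862ecc573

C1 ⊕ C2 = (M1 ⊕ K) ⊕ (M2 ⊕ K) = M1 ⊕ M2 — the shared key cancels under XOR.
9e ⊕ b5 = 2b
9d ⊕ b1 = 2c
89 ⊕ 43 = ca
71 ⊕ 77 = 06
6a ⊕ 1b = 71
4c ⊕ 28 = 64
81 ⊕ 09 = 88
aa ⊕ c8 = 62
fa ⊕ 16 = ec
ed ⊕ 28 = c5
75 ⊕ 06 = 73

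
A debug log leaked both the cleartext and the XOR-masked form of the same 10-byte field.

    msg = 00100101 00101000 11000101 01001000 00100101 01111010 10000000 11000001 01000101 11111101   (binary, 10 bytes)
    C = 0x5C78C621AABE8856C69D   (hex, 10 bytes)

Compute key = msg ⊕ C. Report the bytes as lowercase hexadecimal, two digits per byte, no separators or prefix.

Since C = msg ⊕ key, XORing both sides with msg gives key = msg ⊕ C.
25 ^ 5c = 79
28 ^ 78 = 50
c5 ^ c6 = 03
48 ^ 21 = 69
25 ^ aa = 8f
7a ^ be = c4
80 ^ 88 = 08
c1 ^ 56 = 97
45 ^ c6 = 83
fd ^ 9d = 60

795003698fc408978360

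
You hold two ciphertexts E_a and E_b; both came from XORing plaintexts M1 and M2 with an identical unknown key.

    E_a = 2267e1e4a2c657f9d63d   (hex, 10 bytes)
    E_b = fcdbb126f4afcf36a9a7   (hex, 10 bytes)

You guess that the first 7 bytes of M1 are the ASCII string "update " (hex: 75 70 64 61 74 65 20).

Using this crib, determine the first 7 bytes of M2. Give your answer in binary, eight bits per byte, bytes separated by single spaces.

First, E_a ⊕ E_b = (M1 ⊕ K) ⊕ (M2 ⊕ K) = M1 ⊕ M2, so the key drops out. Then M2 = (M1 ⊕ M2) ⊕ M1 over the first 7 bytes.
byte 0: (22 XOR fc) XOR 75 = de XOR 75 = ab
byte 1: (67 XOR db) XOR 70 = bc XOR 70 = cc
byte 2: (e1 XOR b1) XOR 64 = 50 XOR 64 = 34
byte 3: (e4 XOR 26) XOR 61 = c2 XOR 61 = a3
byte 4: (a2 XOR f4) XOR 74 = 56 XOR 74 = 22
byte 5: (c6 XOR af) XOR 65 = 69 XOR 65 = 0c
byte 6: (57 XOR cf) XOR 20 = 98 XOR 20 = b8

10101011 11001100 00110100 10100011 00100010 00001100 10111000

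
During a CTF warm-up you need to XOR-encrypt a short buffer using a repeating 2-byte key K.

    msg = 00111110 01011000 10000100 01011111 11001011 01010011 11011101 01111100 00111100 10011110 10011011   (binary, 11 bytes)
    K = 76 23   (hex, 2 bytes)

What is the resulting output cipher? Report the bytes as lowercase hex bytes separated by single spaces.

The 2-byte key repeats, so the effective keystream is 76 23 76 23 76 23 76 23 76 23 76.
byte 0: 00111110 xor 01110110 = 01001000
byte 1: 01011000 xor 00100011 = 01111011
byte 2: 10000100 xor 01110110 = 11110010
byte 3: 01011111 xor 00100011 = 01111100
byte 4: 11001011 xor 01110110 = 10111101
byte 5: 01010011 xor 00100011 = 01110000
byte 6: 11011101 xor 01110110 = 10101011
byte 7: 01111100 xor 00100011 = 01011111
byte 8: 00111100 xor 01110110 = 01001010
byte 9: 10011110 xor 00100011 = 10111101
byte 10: 10011011 xor 01110110 = 11101101

48 7b f2 7c bd 70 ab 5f 4a bd ed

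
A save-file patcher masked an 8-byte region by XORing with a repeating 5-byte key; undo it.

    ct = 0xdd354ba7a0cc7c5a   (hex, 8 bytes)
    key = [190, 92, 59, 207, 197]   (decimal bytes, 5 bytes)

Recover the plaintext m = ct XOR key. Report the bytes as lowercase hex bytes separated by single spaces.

The 5-byte key repeats, so the effective keystream is be 5c 3b cf c5 be 5c 3b.
byte 0: dd xor be = 63
byte 1: 35 xor 5c = 69
byte 2: 4b xor 3b = 70
byte 3: a7 xor cf = 68
byte 4: a0 xor c5 = 65
byte 5: cc xor be = 72
byte 6: 7c xor 5c = 20
byte 7: 5a xor 3b = 61

63 69 70 68 65 72 20 61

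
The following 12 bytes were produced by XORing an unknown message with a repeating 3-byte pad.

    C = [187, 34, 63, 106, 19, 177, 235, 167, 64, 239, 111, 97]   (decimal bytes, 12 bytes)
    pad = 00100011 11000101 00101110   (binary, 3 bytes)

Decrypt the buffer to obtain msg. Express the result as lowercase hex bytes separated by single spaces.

The 3-byte key repeats, so the effective keystream is 23 c5 2e 23 c5 2e 23 c5 2e 23 c5 2e.
byte 0: 10111011 ^ 00100011 = 10011000
byte 1: 00100010 ^ 11000101 = 11100111
byte 2: 00111111 ^ 00101110 = 00010001
byte 3: 01101010 ^ 00100011 = 01001001
byte 4: 00010011 ^ 11000101 = 11010110
byte 5: 10110001 ^ 00101110 = 10011111
byte 6: 11101011 ^ 00100011 = 11001000
byte 7: 10100111 ^ 11000101 = 01100010
byte 8: 01000000 ^ 00101110 = 01101110
byte 9: 11101111 ^ 00100011 = 11001100
byte 10: 01101111 ^ 11000101 = 10101010
byte 11: 01100001 ^ 00101110 = 01001111

98 e7 11 49 d6 9f c8 62 6e cc aa 4f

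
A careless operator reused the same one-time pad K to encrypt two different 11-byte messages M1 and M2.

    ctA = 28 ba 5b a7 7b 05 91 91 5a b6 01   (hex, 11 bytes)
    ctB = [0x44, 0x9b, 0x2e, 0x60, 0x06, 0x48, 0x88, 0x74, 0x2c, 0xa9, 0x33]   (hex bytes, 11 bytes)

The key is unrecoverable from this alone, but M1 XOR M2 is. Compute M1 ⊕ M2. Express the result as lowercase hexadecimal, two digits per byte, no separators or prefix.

6c2175c77d4d19e5761f32

ctA ⊕ ctB = (M1 ⊕ K) ⊕ (M2 ⊕ K) = M1 ⊕ M2 — the shared key cancels under XOR.
28 XOR 44 = 6c
ba XOR 9b = 21
5b XOR 2e = 75
a7 XOR 60 = c7
7b XOR 06 = 7d
05 XOR 48 = 4d
91 XOR 88 = 19
91 XOR 74 = e5
5a XOR 2c = 76
b6 XOR a9 = 1f
01 XOR 33 = 32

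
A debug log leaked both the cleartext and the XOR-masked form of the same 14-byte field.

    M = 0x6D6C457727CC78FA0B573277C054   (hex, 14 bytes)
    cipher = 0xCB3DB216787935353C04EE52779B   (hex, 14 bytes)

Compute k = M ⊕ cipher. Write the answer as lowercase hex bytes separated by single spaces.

Since cipher = M ⊕ k, XORing both sides with M gives k = M ⊕ cipher.
byte 0: 6d ^ cb = a6
byte 1: 6c ^ 3d = 51
byte 2: 45 ^ b2 = f7
byte 3: 77 ^ 16 = 61
byte 4: 27 ^ 78 = 5f
byte 5: cc ^ 79 = b5
byte 6: 78 ^ 35 = 4d
byte 7: fa ^ 35 = cf
byte 8: 0b ^ 3c = 37
byte 9: 57 ^ 04 = 53
byte 10: 32 ^ ee = dc
byte 11: 77 ^ 52 = 25
byte 12: c0 ^ 77 = b7
byte 13: 54 ^ 9b = cf

a6 51 f7 61 5f b5 4d cf 37 53 dc 25 b7 cf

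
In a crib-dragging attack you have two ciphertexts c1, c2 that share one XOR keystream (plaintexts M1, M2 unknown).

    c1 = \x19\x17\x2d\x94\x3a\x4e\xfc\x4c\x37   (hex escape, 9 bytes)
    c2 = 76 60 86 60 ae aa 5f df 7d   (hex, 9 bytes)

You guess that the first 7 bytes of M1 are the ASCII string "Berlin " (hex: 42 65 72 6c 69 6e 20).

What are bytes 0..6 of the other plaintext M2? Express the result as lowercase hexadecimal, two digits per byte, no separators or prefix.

First, c1 ⊕ c2 = (M1 ⊕ K) ⊕ (M2 ⊕ K) = M1 ⊕ M2, so the key drops out. Then M2 = (M1 ⊕ M2) ⊕ M1 over the first 7 bytes.
byte 0: (19 ⊕ 76) ⊕ 42 = 6f ⊕ 42 = 2d
byte 1: (17 ⊕ 60) ⊕ 65 = 77 ⊕ 65 = 12
byte 2: (2d ⊕ 86) ⊕ 72 = ab ⊕ 72 = d9
byte 3: (94 ⊕ 60) ⊕ 6c = f4 ⊕ 6c = 98
byte 4: (3a ⊕ ae) ⊕ 69 = 94 ⊕ 69 = fd
byte 5: (4e ⊕ aa) ⊕ 6e = e4 ⊕ 6e = 8a
byte 6: (fc ⊕ 5f) ⊕ 20 = a3 ⊕ 20 = 83

2d12d998fd8a83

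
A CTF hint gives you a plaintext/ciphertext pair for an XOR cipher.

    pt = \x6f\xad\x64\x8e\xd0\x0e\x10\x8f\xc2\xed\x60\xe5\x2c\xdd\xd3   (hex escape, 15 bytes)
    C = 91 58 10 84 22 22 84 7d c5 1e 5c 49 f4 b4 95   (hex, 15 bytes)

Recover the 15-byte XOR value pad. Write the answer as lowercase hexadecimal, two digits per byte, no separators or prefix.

fef5740af22c94f207f33cacd86946

Since C = pt ⊕ pad, XORing both sides with pt gives pad = pt ⊕ C.
byte 0: 6f XOR 91 = fe
byte 1: ad XOR 58 = f5
byte 2: 64 XOR 10 = 74
byte 3: 8e XOR 84 = 0a
byte 4: d0 XOR 22 = f2
byte 5: 0e XOR 22 = 2c
byte 6: 10 XOR 84 = 94
byte 7: 8f XOR 7d = f2
byte 8: c2 XOR c5 = 07
byte 9: ed XOR 1e = f3
byte 10: 60 XOR 5c = 3c
byte 11: e5 XOR 49 = ac
byte 12: 2c XOR f4 = d8
byte 13: dd XOR b4 = 69
byte 14: d3 XOR 95 = 46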